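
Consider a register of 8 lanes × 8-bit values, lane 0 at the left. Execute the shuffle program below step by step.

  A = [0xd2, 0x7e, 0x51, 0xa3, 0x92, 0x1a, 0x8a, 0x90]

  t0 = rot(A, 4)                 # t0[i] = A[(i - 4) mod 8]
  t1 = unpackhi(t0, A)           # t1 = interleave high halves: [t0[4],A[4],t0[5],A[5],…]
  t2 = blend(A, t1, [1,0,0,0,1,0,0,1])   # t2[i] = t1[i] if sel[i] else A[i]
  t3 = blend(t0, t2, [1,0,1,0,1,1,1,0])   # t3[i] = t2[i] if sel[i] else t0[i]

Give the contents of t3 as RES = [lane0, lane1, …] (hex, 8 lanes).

RES = [ 0xd2  0x1a  0x51  0x90  0x51  0x1a  0x8a  0xa3 ]

  t0: 92 1a 8a 90 d2 7e 51 a3
  t1: d2 92 7e 1a 51 8a a3 90
  t2: d2 7e 51 a3 51 1a 8a 90
  t3: d2 1a 51 90 51 1a 8a a3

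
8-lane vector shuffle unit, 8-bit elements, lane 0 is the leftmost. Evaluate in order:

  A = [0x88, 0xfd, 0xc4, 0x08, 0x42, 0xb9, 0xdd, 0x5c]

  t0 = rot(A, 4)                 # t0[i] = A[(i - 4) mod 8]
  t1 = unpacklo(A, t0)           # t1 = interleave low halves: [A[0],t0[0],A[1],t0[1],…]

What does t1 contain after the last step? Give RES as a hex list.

RES = [0x88, 0x42, 0xfd, 0xb9, 0xc4, 0xdd, 0x08, 0x5c]

t0 = [0x42, 0xb9, 0xdd, 0x5c, 0x88, 0xfd, 0xc4, 0x08]
t1 = [0x88, 0x42, 0xfd, 0xb9, 0xc4, 0xdd, 0x08, 0x5c]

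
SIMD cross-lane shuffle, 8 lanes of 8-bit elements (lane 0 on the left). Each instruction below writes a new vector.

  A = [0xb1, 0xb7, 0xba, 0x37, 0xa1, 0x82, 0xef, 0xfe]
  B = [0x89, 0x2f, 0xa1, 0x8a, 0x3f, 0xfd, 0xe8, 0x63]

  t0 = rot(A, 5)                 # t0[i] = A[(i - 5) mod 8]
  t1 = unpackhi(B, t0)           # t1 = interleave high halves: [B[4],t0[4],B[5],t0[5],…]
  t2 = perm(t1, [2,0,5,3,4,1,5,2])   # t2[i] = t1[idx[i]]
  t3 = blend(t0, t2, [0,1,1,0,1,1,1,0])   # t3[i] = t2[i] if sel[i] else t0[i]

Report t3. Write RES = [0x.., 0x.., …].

  t0: 37 a1 82 ef fe b1 b7 ba
  t1: 3f fe fd b1 e8 b7 63 ba
  t2: fd 3f b7 b1 e8 fe b7 fd
  t3: 37 3f b7 ef e8 fe b7 ba

RES = [0x37, 0x3f, 0xb7, 0xef, 0xe8, 0xfe, 0xb7, 0xba]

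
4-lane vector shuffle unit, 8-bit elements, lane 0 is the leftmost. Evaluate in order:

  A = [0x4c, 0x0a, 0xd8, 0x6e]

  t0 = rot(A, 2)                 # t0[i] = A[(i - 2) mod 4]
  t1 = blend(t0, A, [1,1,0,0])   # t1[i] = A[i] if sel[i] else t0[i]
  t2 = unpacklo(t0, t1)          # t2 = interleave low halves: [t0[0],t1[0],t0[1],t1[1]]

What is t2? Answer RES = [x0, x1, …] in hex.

→ t0 |d8|6e|4c|0a|
→ t1 |4c|0a|4c|0a|
→ t2 |d8|4c|6e|0a|

RES = [ 0xd8  0x4c  0x6e  0x0a ]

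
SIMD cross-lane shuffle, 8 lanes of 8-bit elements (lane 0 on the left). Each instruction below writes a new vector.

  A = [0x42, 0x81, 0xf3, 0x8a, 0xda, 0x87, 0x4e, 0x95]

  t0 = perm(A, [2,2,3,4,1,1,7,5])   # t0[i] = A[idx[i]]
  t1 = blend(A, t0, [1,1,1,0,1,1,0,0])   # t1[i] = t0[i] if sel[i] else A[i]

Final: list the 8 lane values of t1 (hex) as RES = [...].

RES = [ 0xf3  0xf3  0x8a  0x8a  0x81  0x81  0x4e  0x95 ]

→ t0 |f3|f3|8a|da|81|81|95|87|
→ t1 |f3|f3|8a|8a|81|81|4e|95|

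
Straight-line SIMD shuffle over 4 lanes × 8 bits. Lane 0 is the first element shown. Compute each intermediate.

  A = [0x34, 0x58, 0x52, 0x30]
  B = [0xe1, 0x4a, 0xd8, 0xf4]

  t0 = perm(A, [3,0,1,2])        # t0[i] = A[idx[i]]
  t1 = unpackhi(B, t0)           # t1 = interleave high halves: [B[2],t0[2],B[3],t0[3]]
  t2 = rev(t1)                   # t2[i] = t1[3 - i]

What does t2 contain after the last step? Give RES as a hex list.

→ t0 |30|34|58|52|
→ t1 |d8|58|f4|52|
→ t2 |52|f4|58|d8|

RES = [0x52, 0xf4, 0x58, 0xd8]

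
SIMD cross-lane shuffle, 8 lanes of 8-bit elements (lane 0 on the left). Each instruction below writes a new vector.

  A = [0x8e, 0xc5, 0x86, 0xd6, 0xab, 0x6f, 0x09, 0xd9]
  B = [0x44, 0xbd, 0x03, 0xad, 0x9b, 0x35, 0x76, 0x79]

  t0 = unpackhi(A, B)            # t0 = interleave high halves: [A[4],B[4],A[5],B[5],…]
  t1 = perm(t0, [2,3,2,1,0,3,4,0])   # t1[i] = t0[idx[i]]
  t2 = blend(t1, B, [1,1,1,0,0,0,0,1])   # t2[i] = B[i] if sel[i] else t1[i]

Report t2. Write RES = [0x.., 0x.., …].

RES = [0x44, 0xbd, 0x03, 0x9b, 0xab, 0x35, 0x09, 0x79]

  t0: ab 9b 6f 35 09 76 d9 79
  t1: 6f 35 6f 9b ab 35 09 ab
  t2: 44 bd 03 9b ab 35 09 79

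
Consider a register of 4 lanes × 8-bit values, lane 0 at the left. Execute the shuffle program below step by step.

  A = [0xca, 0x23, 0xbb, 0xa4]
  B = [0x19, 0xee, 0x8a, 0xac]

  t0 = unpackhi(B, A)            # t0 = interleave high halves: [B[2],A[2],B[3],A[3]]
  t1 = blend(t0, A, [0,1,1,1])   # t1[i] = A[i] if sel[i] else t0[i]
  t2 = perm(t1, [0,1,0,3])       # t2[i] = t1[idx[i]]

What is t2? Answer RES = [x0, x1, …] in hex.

  t0: 8a bb ac a4
  t1: 8a 23 bb a4
  t2: 8a 23 8a a4

RES = [ 0x8a  0x23  0x8a  0xa4 ]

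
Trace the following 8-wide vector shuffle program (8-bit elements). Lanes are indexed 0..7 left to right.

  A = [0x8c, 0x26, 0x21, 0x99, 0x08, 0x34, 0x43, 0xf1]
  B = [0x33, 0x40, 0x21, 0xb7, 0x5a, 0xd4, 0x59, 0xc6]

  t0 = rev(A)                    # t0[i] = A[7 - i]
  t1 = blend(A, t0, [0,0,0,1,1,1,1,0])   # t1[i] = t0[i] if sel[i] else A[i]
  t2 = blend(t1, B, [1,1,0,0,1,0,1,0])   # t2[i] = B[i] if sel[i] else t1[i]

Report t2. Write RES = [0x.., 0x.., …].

RES = [ 0x33  0x40  0x21  0x08  0x5a  0x21  0x59  0xf1 ]

→ t0 |f1|43|34|08|99|21|26|8c|
→ t1 |8c|26|21|08|99|21|26|f1|
→ t2 |33|40|21|08|5a|21|59|f1|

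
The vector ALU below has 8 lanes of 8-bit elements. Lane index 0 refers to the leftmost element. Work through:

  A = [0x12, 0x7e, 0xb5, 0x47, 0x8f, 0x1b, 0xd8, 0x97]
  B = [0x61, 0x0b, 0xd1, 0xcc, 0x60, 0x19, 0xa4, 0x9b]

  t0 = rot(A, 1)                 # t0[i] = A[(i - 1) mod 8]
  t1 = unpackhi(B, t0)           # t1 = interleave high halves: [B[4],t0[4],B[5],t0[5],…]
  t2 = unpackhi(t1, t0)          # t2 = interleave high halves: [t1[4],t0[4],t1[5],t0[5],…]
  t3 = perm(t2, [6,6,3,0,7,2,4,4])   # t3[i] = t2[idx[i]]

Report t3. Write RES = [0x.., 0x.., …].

→ t0 |97|12|7e|b5|47|8f|1b|d8|
→ t1 |60|47|19|8f|a4|1b|9b|d8|
→ t2 |a4|47|1b|8f|9b|1b|d8|d8|
→ t3 |d8|d8|8f|a4|d8|1b|9b|9b|

RES = [ 0xd8  0xd8  0x8f  0xa4  0xd8  0x1b  0x9b  0x9b ]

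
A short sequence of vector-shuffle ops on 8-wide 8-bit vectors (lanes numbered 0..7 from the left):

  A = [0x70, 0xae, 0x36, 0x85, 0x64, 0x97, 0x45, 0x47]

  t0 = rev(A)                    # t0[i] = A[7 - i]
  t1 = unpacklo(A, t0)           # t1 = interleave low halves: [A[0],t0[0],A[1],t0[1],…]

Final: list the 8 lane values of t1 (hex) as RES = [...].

  t0: 47 45 97 64 85 36 ae 70
  t1: 70 47 ae 45 36 97 85 64

RES = [ 0x70  0x47  0xae  0x45  0x36  0x97  0x85  0x64 ]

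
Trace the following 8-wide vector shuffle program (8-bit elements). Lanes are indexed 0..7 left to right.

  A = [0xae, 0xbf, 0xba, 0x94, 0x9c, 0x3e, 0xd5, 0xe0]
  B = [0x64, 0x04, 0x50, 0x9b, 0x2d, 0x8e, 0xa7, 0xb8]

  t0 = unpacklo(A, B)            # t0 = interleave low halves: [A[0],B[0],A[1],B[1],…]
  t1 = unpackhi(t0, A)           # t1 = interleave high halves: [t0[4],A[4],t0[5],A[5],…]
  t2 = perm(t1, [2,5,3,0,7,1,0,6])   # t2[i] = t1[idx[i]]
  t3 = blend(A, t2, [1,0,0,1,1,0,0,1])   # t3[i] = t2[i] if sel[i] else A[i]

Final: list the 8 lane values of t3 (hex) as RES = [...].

RES = [0x50, 0xbf, 0xba, 0xba, 0xe0, 0x3e, 0xd5, 0x9b]

→ t0 |ae|64|bf|04|ba|50|94|9b|
→ t1 |ba|9c|50|3e|94|d5|9b|e0|
→ t2 |50|d5|3e|ba|e0|9c|ba|9b|
→ t3 |50|bf|ba|ba|e0|3e|d5|9b|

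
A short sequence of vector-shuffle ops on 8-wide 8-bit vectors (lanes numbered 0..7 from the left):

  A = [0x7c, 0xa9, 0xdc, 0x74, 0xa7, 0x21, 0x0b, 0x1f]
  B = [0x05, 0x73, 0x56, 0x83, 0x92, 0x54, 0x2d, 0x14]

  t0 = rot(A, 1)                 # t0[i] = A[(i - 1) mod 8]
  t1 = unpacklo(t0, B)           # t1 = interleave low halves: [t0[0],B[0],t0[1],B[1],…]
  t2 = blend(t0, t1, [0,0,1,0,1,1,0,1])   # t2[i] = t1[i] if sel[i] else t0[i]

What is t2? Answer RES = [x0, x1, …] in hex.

t0 = [0x1f, 0x7c, 0xa9, 0xdc, 0x74, 0xa7, 0x21, 0x0b]
t1 = [0x1f, 0x05, 0x7c, 0x73, 0xa9, 0x56, 0xdc, 0x83]
t2 = [0x1f, 0x7c, 0x7c, 0xdc, 0xa9, 0x56, 0x21, 0x83]

RES = [0x1f, 0x7c, 0x7c, 0xdc, 0xa9, 0x56, 0x21, 0x83]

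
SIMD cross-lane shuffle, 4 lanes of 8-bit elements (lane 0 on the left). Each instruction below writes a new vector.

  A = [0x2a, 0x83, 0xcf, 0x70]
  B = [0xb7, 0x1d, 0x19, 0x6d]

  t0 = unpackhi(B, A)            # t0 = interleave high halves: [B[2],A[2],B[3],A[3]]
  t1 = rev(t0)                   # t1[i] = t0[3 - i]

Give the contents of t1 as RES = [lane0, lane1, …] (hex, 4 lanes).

RES = [ 0x70  0x6d  0xcf  0x19 ]

  t0: 19 cf 6d 70
  t1: 70 6d cf 19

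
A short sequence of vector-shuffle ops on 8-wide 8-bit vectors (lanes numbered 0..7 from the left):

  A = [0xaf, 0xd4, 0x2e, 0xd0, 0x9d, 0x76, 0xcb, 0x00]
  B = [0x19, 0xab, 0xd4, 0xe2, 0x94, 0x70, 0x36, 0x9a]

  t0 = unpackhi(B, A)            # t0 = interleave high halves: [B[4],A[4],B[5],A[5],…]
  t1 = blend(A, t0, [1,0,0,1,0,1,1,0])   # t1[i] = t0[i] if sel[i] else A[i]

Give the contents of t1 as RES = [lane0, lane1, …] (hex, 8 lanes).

t0 = [0x94, 0x9d, 0x70, 0x76, 0x36, 0xcb, 0x9a, 0x00]
t1 = [0x94, 0xd4, 0x2e, 0x76, 0x9d, 0xcb, 0x9a, 0x00]

RES = [0x94, 0xd4, 0x2e, 0x76, 0x9d, 0xcb, 0x9a, 0x00]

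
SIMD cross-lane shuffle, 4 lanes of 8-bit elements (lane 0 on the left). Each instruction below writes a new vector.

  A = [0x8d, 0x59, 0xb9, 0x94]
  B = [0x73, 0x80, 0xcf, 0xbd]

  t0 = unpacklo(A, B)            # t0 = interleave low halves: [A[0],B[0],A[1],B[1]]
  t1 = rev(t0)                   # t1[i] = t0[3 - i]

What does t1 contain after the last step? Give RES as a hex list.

RES = [ 0x80  0x59  0x73  0x8d ]

t0 = [0x8d, 0x73, 0x59, 0x80]
t1 = [0x80, 0x59, 0x73, 0x8d]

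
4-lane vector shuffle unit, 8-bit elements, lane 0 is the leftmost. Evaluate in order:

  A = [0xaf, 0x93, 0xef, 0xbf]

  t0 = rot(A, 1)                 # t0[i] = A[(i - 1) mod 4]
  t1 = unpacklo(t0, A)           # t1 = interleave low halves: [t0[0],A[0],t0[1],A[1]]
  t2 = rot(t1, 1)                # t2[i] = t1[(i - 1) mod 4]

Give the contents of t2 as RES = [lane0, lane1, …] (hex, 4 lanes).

RES = [0x93, 0xbf, 0xaf, 0xaf]

  t0: bf af 93 ef
  t1: bf af af 93
  t2: 93 bf af af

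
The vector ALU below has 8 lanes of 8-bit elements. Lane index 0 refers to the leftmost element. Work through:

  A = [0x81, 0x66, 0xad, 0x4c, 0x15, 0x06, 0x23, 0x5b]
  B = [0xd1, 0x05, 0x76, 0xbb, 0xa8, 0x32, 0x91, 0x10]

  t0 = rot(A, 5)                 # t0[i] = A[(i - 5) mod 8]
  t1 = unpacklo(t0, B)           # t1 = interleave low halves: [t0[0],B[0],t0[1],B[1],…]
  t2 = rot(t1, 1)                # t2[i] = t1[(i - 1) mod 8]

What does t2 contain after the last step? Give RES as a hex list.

RES = [ 0xbb  0x4c  0xd1  0x15  0x05  0x06  0x76  0x23 ]

  t0: 4c 15 06 23 5b 81 66 ad
  t1: 4c d1 15 05 06 76 23 bb
  t2: bb 4c d1 15 05 06 76 23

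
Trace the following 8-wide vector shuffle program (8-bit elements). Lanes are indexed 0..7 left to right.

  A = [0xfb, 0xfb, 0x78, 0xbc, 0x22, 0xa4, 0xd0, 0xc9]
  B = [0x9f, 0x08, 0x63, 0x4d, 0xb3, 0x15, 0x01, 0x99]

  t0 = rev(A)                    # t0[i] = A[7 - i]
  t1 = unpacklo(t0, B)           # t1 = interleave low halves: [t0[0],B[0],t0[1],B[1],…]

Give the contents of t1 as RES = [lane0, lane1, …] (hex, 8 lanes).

RES = [0xc9, 0x9f, 0xd0, 0x08, 0xa4, 0x63, 0x22, 0x4d]

  t0: c9 d0 a4 22 bc 78 fb fb
  t1: c9 9f d0 08 a4 63 22 4d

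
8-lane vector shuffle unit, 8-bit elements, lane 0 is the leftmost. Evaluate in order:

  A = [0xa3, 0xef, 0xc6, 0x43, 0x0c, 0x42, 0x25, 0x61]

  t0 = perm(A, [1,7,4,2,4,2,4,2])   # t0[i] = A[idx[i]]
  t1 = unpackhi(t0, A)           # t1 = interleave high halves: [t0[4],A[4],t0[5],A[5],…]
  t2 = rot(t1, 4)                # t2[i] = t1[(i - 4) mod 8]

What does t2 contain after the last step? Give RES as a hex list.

→ t0 |ef|61|0c|c6|0c|c6|0c|c6|
→ t1 |0c|0c|c6|42|0c|25|c6|61|
→ t2 |0c|25|c6|61|0c|0c|c6|42|

RES = [ 0x0c  0x25  0xc6  0x61  0x0c  0x0c  0xc6  0x42 ]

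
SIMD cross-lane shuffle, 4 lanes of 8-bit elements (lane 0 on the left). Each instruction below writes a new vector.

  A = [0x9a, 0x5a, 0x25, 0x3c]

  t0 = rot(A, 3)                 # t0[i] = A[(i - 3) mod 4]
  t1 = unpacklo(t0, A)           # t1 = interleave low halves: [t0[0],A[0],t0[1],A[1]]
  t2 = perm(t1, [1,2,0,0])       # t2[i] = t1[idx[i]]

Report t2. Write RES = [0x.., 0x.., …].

RES = [ 0x9a  0x25  0x5a  0x5a ]

  t0: 5a 25 3c 9a
  t1: 5a 9a 25 5a
  t2: 9a 25 5a 5a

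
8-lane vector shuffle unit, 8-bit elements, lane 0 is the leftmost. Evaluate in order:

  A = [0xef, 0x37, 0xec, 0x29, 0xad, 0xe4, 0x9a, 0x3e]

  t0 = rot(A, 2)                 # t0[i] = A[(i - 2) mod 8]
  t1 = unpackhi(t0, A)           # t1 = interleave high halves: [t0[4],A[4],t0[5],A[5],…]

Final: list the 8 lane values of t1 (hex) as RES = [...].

t0 = [0x9a, 0x3e, 0xef, 0x37, 0xec, 0x29, 0xad, 0xe4]
t1 = [0xec, 0xad, 0x29, 0xe4, 0xad, 0x9a, 0xe4, 0x3e]

RES = [ 0xec  0xad  0x29  0xe4  0xad  0x9a  0xe4  0x3e ]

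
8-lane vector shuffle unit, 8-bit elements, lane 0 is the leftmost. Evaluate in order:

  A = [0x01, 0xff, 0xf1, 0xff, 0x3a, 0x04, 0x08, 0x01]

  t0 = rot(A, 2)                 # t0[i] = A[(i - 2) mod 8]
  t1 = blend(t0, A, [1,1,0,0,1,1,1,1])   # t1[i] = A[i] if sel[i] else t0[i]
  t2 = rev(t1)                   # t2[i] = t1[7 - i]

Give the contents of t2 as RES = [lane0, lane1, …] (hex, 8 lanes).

t0 = [0x08, 0x01, 0x01, 0xff, 0xf1, 0xff, 0x3a, 0x04]
t1 = [0x01, 0xff, 0x01, 0xff, 0x3a, 0x04, 0x08, 0x01]
t2 = [0x01, 0x08, 0x04, 0x3a, 0xff, 0x01, 0xff, 0x01]

RES = [ 0x01  0x08  0x04  0x3a  0xff  0x01  0xff  0x01 ]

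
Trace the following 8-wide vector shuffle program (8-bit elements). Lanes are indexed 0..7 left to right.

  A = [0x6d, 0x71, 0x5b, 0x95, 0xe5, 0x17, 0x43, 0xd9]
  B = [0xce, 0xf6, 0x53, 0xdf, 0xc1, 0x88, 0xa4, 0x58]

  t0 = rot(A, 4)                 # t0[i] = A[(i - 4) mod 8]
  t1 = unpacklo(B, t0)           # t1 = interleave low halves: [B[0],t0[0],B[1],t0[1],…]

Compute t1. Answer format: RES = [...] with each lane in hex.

RES = [0xce, 0xe5, 0xf6, 0x17, 0x53, 0x43, 0xdf, 0xd9]

  t0: e5 17 43 d9 6d 71 5b 95
  t1: ce e5 f6 17 53 43 df d9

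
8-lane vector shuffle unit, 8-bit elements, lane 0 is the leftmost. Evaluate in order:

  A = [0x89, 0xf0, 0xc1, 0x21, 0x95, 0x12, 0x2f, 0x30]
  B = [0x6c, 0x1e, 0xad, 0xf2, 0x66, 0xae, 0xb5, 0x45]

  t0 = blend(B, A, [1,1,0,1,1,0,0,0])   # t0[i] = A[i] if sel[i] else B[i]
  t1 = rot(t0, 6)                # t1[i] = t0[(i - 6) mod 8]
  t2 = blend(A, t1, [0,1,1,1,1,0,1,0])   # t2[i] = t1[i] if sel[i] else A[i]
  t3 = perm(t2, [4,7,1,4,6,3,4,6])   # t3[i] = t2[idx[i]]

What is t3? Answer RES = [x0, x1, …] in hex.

RES = [0xb5, 0x30, 0x21, 0xb5, 0x89, 0xae, 0xb5, 0x89]

  t0: 89 f0 ad 21 95 ae b5 45
  t1: ad 21 95 ae b5 45 89 f0
  t2: 89 21 95 ae b5 12 89 30
  t3: b5 30 21 b5 89 ae b5 89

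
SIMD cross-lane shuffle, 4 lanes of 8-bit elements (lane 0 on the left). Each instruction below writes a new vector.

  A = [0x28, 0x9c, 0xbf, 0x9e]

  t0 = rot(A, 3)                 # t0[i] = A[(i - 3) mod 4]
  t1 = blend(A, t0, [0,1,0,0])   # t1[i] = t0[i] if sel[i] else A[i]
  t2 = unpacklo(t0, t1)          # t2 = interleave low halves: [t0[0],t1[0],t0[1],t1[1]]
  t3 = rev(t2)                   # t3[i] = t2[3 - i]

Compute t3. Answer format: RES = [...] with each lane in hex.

  t0: 9c bf 9e 28
  t1: 28 bf bf 9e
  t2: 9c 28 bf bf
  t3: bf bf 28 9c

RES = [0xbf, 0xbf, 0x28, 0x9c]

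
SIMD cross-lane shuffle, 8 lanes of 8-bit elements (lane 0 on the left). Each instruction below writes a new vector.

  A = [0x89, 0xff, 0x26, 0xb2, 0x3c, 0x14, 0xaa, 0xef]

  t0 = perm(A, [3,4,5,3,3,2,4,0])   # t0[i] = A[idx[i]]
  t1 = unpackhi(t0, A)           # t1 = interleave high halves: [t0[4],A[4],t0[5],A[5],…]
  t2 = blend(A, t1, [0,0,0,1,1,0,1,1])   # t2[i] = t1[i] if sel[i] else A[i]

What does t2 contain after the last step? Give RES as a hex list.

RES = [0x89, 0xff, 0x26, 0x14, 0x3c, 0x14, 0x89, 0xef]

t0 = [0xb2, 0x3c, 0x14, 0xb2, 0xb2, 0x26, 0x3c, 0x89]
t1 = [0xb2, 0x3c, 0x26, 0x14, 0x3c, 0xaa, 0x89, 0xef]
t2 = [0x89, 0xff, 0x26, 0x14, 0x3c, 0x14, 0x89, 0xef]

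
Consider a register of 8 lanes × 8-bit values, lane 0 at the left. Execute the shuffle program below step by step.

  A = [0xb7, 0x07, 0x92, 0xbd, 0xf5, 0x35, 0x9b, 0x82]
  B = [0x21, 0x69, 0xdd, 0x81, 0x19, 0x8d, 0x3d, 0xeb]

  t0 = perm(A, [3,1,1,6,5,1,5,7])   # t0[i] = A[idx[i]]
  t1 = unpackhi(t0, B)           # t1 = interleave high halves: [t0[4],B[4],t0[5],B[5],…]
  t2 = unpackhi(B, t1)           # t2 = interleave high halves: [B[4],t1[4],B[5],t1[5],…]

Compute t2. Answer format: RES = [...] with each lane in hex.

→ t0 |bd|07|07|9b|35|07|35|82|
→ t1 |35|19|07|8d|35|3d|82|eb|
→ t2 |19|35|8d|3d|3d|82|eb|eb|

RES = [0x19, 0x35, 0x8d, 0x3d, 0x3d, 0x82, 0xeb, 0xeb]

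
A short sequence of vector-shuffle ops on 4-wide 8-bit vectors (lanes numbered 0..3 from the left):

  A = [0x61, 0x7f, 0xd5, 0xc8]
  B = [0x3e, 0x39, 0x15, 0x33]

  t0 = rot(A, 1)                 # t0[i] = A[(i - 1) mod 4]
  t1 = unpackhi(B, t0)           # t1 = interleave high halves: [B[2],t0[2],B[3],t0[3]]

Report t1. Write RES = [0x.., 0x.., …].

→ t0 |c8|61|7f|d5|
→ t1 |15|7f|33|d5|

RES = [ 0x15  0x7f  0x33  0xd5 ]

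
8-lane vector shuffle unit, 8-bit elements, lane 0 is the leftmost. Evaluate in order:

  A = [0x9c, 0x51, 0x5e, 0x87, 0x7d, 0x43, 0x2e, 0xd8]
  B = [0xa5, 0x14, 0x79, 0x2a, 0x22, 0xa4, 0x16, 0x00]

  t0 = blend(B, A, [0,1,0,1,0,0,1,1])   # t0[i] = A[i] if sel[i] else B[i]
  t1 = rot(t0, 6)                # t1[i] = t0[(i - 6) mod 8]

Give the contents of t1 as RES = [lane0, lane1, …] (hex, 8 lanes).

→ t0 |a5|51|79|87|22|a4|2e|d8|
→ t1 |79|87|22|a4|2e|d8|a5|51|

RES = [0x79, 0x87, 0x22, 0xa4, 0x2e, 0xd8, 0xa5, 0x51]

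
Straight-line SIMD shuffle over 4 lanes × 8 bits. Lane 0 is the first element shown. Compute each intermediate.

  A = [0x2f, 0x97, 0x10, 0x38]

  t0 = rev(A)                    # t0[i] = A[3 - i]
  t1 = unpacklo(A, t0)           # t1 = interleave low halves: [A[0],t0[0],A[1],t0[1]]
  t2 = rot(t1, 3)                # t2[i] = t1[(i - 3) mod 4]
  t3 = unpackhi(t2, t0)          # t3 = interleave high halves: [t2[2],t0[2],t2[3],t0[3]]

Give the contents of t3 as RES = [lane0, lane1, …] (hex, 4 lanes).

RES = [ 0x10  0x97  0x2f  0x2f ]

→ t0 |38|10|97|2f|
→ t1 |2f|38|97|10|
→ t2 |38|97|10|2f|
→ t3 |10|97|2f|2f|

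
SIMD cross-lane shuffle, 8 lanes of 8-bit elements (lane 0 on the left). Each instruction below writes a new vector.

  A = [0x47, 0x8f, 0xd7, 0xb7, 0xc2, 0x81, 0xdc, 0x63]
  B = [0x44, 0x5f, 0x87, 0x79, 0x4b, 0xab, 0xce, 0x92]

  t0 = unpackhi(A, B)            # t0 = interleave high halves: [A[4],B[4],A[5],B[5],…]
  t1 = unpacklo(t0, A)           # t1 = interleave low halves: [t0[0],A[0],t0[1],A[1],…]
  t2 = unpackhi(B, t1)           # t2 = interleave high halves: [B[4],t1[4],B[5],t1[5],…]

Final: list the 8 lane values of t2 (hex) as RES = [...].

  t0: c2 4b 81 ab dc ce 63 92
  t1: c2 47 4b 8f 81 d7 ab b7
  t2: 4b 81 ab d7 ce ab 92 b7

RES = [ 0x4b  0x81  0xab  0xd7  0xce  0xab  0x92  0xb7 ]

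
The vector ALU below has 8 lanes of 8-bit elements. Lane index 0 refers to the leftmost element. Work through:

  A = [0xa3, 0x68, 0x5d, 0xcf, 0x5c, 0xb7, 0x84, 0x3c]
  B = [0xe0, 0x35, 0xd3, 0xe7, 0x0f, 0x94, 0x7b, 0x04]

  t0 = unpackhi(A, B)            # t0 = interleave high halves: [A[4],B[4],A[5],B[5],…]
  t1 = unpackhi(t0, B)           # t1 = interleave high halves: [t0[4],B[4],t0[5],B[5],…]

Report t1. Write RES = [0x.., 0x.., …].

RES = [0x84, 0x0f, 0x7b, 0x94, 0x3c, 0x7b, 0x04, 0x04]

→ t0 |5c|0f|b7|94|84|7b|3c|04|
→ t1 |84|0f|7b|94|3c|7b|04|04|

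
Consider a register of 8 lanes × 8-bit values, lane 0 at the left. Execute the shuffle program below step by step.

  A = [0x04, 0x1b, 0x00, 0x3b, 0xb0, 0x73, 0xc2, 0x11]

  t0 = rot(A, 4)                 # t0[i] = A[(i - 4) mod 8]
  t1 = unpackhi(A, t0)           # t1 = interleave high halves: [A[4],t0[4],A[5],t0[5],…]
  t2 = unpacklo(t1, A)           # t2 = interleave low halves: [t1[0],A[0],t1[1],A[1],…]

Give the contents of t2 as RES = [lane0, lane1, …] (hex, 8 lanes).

  t0: b0 73 c2 11 04 1b 00 3b
  t1: b0 04 73 1b c2 00 11 3b
  t2: b0 04 04 1b 73 00 1b 3b

RES = [ 0xb0  0x04  0x04  0x1b  0x73  0x00  0x1b  0x3b ]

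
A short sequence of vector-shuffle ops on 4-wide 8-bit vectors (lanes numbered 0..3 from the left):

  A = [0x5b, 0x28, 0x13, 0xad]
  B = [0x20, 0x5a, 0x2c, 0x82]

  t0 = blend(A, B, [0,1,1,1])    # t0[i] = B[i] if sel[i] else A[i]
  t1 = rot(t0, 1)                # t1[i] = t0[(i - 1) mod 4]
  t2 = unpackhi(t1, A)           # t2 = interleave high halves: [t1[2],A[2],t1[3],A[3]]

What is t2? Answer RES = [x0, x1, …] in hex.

  t0: 5b 5a 2c 82
  t1: 82 5b 5a 2c
  t2: 5a 13 2c ad

RES = [ 0x5a  0x13  0x2c  0xad ]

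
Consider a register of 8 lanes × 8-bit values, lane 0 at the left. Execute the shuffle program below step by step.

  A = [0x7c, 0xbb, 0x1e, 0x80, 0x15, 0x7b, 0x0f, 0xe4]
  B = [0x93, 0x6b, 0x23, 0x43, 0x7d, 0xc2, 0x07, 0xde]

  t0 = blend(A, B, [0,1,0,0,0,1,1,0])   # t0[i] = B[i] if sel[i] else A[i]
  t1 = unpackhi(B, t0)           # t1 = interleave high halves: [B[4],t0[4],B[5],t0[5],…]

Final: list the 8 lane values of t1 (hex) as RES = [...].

RES = [ 0x7d  0x15  0xc2  0xc2  0x07  0x07  0xde  0xe4 ]

  t0: 7c 6b 1e 80 15 c2 07 e4
  t1: 7d 15 c2 c2 07 07 de e4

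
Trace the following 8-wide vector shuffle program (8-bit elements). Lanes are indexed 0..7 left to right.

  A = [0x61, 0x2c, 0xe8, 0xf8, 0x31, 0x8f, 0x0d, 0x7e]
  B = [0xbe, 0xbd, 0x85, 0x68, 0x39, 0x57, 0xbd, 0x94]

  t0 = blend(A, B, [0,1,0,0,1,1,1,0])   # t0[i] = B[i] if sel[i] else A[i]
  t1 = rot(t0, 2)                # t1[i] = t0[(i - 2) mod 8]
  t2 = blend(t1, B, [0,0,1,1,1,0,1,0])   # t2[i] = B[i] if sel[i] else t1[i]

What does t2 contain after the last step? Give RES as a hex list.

→ t0 |61|bd|e8|f8|39|57|bd|7e|
→ t1 |bd|7e|61|bd|e8|f8|39|57|
→ t2 |bd|7e|85|68|39|f8|bd|57|

RES = [ 0xbd  0x7e  0x85  0x68  0x39  0xf8  0xbd  0x57 ]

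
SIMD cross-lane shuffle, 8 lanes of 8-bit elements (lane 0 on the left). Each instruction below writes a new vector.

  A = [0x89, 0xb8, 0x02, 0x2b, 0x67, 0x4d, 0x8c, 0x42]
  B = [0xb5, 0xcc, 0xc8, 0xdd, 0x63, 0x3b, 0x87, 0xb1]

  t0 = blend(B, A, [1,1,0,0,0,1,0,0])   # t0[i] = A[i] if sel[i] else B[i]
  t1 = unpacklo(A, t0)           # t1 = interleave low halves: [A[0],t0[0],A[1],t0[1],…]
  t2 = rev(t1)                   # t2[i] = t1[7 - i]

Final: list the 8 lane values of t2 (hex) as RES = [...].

RES = [0xdd, 0x2b, 0xc8, 0x02, 0xb8, 0xb8, 0x89, 0x89]

  t0: 89 b8 c8 dd 63 4d 87 b1
  t1: 89 89 b8 b8 02 c8 2b dd
  t2: dd 2b c8 02 b8 b8 89 89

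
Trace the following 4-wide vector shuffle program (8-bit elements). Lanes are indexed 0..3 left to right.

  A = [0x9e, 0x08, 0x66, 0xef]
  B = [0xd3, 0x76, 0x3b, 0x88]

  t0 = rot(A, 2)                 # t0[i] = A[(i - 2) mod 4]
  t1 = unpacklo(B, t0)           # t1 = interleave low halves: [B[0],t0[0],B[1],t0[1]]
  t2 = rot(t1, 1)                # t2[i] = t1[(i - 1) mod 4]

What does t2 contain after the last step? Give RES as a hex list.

→ t0 |66|ef|9e|08|
→ t1 |d3|66|76|ef|
→ t2 |ef|d3|66|76|

RES = [ 0xef  0xd3  0x66  0x76 ]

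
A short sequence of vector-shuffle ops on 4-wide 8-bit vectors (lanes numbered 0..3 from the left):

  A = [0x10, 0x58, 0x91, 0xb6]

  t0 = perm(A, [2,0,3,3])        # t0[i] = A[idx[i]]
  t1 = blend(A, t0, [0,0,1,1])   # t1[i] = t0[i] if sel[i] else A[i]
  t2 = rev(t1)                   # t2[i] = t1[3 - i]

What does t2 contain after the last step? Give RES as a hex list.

RES = [ 0xb6  0xb6  0x58  0x10 ]

  t0: 91 10 b6 b6
  t1: 10 58 b6 b6
  t2: b6 b6 58 10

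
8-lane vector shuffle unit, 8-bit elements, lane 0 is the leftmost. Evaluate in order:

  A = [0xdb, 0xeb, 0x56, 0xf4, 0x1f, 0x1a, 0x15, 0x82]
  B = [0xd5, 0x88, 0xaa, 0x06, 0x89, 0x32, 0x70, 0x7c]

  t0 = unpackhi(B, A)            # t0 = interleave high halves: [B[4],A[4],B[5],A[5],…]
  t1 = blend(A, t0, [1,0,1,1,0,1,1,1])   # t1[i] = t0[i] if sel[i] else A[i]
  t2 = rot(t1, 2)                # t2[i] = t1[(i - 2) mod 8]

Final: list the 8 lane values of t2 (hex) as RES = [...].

→ t0 |89|1f|32|1a|70|15|7c|82|
→ t1 |89|eb|32|1a|1f|15|7c|82|
→ t2 |7c|82|89|eb|32|1a|1f|15|

RES = [0x7c, 0x82, 0x89, 0xeb, 0x32, 0x1a, 0x1f, 0x15]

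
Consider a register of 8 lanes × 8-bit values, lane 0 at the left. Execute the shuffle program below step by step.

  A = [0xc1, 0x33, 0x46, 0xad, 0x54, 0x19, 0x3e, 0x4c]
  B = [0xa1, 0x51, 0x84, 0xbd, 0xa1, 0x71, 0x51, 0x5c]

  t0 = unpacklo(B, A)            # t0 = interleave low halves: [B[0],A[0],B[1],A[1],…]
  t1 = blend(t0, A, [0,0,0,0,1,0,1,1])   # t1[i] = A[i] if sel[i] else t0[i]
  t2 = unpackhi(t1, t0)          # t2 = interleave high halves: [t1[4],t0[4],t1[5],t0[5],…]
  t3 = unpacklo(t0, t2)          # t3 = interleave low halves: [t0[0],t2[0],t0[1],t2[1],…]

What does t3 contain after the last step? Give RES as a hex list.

RES = [ 0xa1  0x54  0xc1  0x84  0x51  0x46  0x33  0x46 ]

t0 = [0xa1, 0xc1, 0x51, 0x33, 0x84, 0x46, 0xbd, 0xad]
t1 = [0xa1, 0xc1, 0x51, 0x33, 0x54, 0x46, 0x3e, 0x4c]
t2 = [0x54, 0x84, 0x46, 0x46, 0x3e, 0xbd, 0x4c, 0xad]
t3 = [0xa1, 0x54, 0xc1, 0x84, 0x51, 0x46, 0x33, 0x46]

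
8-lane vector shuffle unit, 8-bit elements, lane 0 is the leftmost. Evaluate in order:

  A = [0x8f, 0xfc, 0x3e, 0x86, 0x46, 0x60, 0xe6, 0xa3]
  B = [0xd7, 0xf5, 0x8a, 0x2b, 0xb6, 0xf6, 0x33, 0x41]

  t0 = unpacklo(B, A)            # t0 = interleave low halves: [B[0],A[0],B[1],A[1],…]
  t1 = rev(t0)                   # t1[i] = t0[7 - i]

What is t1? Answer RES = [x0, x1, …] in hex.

RES = [ 0x86  0x2b  0x3e  0x8a  0xfc  0xf5  0x8f  0xd7 ]

  t0: d7 8f f5 fc 8a 3e 2b 86
  t1: 86 2b 3e 8a fc f5 8f d7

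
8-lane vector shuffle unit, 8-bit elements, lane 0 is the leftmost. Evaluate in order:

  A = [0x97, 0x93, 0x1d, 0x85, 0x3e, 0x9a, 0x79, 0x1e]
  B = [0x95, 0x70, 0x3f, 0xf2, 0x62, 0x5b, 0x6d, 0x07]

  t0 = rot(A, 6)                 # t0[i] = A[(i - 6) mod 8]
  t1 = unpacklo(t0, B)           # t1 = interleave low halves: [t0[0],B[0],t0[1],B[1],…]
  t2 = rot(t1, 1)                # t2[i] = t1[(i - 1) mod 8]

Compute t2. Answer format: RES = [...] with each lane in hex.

t0 = [0x1d, 0x85, 0x3e, 0x9a, 0x79, 0x1e, 0x97, 0x93]
t1 = [0x1d, 0x95, 0x85, 0x70, 0x3e, 0x3f, 0x9a, 0xf2]
t2 = [0xf2, 0x1d, 0x95, 0x85, 0x70, 0x3e, 0x3f, 0x9a]

RES = [0xf2, 0x1d, 0x95, 0x85, 0x70, 0x3e, 0x3f, 0x9a]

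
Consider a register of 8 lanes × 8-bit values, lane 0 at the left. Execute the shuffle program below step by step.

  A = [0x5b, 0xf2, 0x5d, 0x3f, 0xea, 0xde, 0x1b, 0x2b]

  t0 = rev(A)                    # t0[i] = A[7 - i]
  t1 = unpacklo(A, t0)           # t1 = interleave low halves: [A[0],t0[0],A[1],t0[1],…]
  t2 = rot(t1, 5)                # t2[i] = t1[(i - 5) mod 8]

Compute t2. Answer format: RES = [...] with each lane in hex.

RES = [ 0x1b  0x5d  0xde  0x3f  0xea  0x5b  0x2b  0xf2 ]

t0 = [0x2b, 0x1b, 0xde, 0xea, 0x3f, 0x5d, 0xf2, 0x5b]
t1 = [0x5b, 0x2b, 0xf2, 0x1b, 0x5d, 0xde, 0x3f, 0xea]
t2 = [0x1b, 0x5d, 0xde, 0x3f, 0xea, 0x5b, 0x2b, 0xf2]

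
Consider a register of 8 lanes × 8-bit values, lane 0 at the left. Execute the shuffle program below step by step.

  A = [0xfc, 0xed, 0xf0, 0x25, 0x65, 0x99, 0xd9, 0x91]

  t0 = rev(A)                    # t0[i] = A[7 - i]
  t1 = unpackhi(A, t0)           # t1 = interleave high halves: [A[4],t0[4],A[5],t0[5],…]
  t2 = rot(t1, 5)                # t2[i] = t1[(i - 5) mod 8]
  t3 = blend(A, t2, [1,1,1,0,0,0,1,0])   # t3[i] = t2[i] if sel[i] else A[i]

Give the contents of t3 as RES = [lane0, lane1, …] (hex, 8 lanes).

  t0: 91 d9 99 65 25 f0 ed fc
  t1: 65 25 99 f0 d9 ed 91 fc
  t2: f0 d9 ed 91 fc 65 25 99
  t3: f0 d9 ed 25 65 99 25 91

RES = [0xf0, 0xd9, 0xed, 0x25, 0x65, 0x99, 0x25, 0x91]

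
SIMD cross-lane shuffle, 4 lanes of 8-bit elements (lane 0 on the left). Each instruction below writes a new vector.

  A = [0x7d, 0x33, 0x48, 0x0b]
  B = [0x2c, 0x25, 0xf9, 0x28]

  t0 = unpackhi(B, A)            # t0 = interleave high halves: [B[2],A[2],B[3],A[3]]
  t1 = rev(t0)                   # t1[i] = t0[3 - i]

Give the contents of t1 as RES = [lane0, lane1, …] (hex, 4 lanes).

RES = [0x0b, 0x28, 0x48, 0xf9]

→ t0 |f9|48|28|0b|
→ t1 |0b|28|48|f9|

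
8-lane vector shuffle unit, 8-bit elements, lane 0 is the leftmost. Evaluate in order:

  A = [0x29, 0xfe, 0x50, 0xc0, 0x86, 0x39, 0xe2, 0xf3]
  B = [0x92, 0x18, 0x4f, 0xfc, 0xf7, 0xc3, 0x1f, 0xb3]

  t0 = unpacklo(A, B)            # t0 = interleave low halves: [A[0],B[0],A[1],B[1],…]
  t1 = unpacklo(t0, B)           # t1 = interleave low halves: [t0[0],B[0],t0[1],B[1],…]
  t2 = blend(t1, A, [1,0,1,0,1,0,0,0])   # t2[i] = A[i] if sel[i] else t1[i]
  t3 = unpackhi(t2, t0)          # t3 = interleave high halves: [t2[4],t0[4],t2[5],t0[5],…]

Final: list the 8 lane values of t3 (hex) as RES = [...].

RES = [ 0x86  0x50  0x4f  0x4f  0x18  0xc0  0xfc  0xfc ]

t0 = [0x29, 0x92, 0xfe, 0x18, 0x50, 0x4f, 0xc0, 0xfc]
t1 = [0x29, 0x92, 0x92, 0x18, 0xfe, 0x4f, 0x18, 0xfc]
t2 = [0x29, 0x92, 0x50, 0x18, 0x86, 0x4f, 0x18, 0xfc]
t3 = [0x86, 0x50, 0x4f, 0x4f, 0x18, 0xc0, 0xfc, 0xfc]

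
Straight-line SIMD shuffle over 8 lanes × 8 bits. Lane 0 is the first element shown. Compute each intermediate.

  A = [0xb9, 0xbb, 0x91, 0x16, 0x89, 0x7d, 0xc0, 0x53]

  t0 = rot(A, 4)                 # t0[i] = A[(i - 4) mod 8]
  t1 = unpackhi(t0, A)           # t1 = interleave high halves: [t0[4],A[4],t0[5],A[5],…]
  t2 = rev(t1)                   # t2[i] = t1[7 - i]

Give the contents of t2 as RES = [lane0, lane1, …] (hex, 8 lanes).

RES = [0x53, 0x16, 0xc0, 0x91, 0x7d, 0xbb, 0x89, 0xb9]

→ t0 |89|7d|c0|53|b9|bb|91|16|
→ t1 |b9|89|bb|7d|91|c0|16|53|
→ t2 |53|16|c0|91|7d|bb|89|b9|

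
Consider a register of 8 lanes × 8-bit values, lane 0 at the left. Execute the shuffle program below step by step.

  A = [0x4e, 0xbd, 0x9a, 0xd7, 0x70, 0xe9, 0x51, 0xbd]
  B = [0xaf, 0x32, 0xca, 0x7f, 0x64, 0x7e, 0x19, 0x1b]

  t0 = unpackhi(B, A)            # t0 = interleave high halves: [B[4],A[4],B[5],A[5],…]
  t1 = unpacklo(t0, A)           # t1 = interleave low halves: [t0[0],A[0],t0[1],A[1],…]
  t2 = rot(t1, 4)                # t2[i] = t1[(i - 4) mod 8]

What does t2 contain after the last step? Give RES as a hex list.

RES = [ 0x7e  0x9a  0xe9  0xd7  0x64  0x4e  0x70  0xbd ]

  t0: 64 70 7e e9 19 51 1b bd
  t1: 64 4e 70 bd 7e 9a e9 d7
  t2: 7e 9a e9 d7 64 4e 70 bd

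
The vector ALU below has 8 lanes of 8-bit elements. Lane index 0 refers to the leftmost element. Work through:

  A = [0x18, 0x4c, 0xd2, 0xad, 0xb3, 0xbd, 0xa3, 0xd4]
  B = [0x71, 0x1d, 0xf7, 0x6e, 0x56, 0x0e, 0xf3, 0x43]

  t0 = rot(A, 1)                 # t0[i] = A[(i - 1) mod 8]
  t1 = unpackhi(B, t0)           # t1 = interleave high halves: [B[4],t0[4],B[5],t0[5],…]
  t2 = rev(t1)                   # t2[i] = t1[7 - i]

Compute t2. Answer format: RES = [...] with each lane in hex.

→ t0 |d4|18|4c|d2|ad|b3|bd|a3|
→ t1 |56|ad|0e|b3|f3|bd|43|a3|
→ t2 |a3|43|bd|f3|b3|0e|ad|56|

RES = [ 0xa3  0x43  0xbd  0xf3  0xb3  0x0e  0xad  0x56 ]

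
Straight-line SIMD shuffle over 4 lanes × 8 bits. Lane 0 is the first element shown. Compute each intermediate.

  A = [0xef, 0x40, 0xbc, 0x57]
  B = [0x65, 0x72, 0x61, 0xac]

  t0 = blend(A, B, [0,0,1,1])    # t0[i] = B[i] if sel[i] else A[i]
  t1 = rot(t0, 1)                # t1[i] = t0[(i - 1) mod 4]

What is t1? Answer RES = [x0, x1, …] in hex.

RES = [0xac, 0xef, 0x40, 0x61]

  t0: ef 40 61 ac
  t1: ac ef 40 61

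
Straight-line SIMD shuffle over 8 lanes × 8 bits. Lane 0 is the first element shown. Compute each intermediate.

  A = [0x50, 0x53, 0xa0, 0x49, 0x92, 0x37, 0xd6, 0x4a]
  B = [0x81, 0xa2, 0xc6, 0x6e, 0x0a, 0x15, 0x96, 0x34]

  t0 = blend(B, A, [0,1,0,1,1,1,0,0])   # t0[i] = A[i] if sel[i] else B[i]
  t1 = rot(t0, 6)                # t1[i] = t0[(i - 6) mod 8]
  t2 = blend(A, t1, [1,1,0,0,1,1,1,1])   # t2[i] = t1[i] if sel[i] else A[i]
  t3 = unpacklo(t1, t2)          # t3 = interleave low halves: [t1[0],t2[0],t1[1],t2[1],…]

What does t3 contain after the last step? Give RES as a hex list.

  t0: 81 53 c6 49 92 37 96 34
  t1: c6 49 92 37 96 34 81 53
  t2: c6 49 a0 49 96 34 81 53
  t3: c6 c6 49 49 92 a0 37 49

RES = [0xc6, 0xc6, 0x49, 0x49, 0x92, 0xa0, 0x37, 0x49]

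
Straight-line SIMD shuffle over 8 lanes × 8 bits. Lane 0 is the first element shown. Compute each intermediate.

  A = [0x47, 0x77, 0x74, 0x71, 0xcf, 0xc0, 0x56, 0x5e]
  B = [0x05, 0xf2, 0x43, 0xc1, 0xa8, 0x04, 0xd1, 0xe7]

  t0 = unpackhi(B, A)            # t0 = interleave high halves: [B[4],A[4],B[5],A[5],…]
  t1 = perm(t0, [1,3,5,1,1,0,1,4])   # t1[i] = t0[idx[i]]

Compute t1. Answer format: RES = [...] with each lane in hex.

RES = [0xcf, 0xc0, 0x56, 0xcf, 0xcf, 0xa8, 0xcf, 0xd1]

  t0: a8 cf 04 c0 d1 56 e7 5e
  t1: cf c0 56 cf cf a8 cf d1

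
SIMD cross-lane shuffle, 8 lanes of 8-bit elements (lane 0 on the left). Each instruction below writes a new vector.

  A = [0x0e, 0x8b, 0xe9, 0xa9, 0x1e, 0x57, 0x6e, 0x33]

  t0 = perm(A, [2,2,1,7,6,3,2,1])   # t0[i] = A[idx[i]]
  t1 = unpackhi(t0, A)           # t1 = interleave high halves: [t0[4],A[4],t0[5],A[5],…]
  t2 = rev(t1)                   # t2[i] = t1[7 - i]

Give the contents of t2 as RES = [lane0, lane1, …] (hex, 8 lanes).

RES = [ 0x33  0x8b  0x6e  0xe9  0x57  0xa9  0x1e  0x6e ]

t0 = [0xe9, 0xe9, 0x8b, 0x33, 0x6e, 0xa9, 0xe9, 0x8b]
t1 = [0x6e, 0x1e, 0xa9, 0x57, 0xe9, 0x6e, 0x8b, 0x33]
t2 = [0x33, 0x8b, 0x6e, 0xe9, 0x57, 0xa9, 0x1e, 0x6e]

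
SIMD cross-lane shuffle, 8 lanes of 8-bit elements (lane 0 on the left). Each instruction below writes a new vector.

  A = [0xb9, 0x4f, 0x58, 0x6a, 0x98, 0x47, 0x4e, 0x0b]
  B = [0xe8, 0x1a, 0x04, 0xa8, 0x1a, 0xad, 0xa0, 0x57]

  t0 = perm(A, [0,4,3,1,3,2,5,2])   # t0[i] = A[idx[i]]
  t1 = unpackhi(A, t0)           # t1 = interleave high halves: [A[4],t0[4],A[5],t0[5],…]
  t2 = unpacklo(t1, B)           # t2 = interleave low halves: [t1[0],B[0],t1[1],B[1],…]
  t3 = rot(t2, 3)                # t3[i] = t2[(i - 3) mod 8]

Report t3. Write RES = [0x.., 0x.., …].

RES = [ 0x04  0x58  0xa8  0x98  0xe8  0x6a  0x1a  0x47 ]

t0 = [0xb9, 0x98, 0x6a, 0x4f, 0x6a, 0x58, 0x47, 0x58]
t1 = [0x98, 0x6a, 0x47, 0x58, 0x4e, 0x47, 0x0b, 0x58]
t2 = [0x98, 0xe8, 0x6a, 0x1a, 0x47, 0x04, 0x58, 0xa8]
t3 = [0x04, 0x58, 0xa8, 0x98, 0xe8, 0x6a, 0x1a, 0x47]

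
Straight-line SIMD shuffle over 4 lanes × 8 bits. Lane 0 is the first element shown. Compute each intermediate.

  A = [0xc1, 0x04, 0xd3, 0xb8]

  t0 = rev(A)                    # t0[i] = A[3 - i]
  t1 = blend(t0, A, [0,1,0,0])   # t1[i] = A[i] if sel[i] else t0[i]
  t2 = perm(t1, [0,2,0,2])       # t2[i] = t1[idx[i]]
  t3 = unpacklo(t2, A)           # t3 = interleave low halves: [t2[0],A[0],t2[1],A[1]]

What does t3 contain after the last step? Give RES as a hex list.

RES = [0xb8, 0xc1, 0x04, 0x04]

→ t0 |b8|d3|04|c1|
→ t1 |b8|04|04|c1|
→ t2 |b8|04|b8|04|
→ t3 |b8|c1|04|04|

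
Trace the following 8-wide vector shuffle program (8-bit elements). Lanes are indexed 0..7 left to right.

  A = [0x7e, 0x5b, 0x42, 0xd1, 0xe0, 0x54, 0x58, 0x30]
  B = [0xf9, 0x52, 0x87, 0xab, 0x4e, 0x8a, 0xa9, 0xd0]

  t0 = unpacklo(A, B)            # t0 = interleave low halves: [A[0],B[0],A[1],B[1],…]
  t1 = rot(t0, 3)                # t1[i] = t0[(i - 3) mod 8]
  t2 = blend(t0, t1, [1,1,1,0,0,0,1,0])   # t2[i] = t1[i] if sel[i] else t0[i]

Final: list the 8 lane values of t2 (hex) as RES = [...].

→ t0 |7e|f9|5b|52|42|87|d1|ab|
→ t1 |87|d1|ab|7e|f9|5b|52|42|
→ t2 |87|d1|ab|52|42|87|52|ab|

RES = [ 0x87  0xd1  0xab  0x52  0x42  0x87  0x52  0xab ]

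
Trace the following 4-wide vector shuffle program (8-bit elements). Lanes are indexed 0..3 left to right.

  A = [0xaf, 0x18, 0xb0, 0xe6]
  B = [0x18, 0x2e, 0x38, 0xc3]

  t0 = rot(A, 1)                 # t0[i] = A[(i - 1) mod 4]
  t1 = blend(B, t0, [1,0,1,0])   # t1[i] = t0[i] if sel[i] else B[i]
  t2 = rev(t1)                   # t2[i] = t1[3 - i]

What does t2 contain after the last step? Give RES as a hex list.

→ t0 |e6|af|18|b0|
→ t1 |e6|2e|18|c3|
→ t2 |c3|18|2e|e6|

RES = [ 0xc3  0x18  0x2e  0xe6 ]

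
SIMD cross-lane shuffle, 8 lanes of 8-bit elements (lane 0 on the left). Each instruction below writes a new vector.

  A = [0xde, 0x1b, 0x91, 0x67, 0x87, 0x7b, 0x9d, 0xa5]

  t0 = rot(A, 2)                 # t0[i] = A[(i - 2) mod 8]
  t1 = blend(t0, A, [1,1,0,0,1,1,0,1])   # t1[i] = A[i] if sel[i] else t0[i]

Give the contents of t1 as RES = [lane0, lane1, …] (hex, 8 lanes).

RES = [0xde, 0x1b, 0xde, 0x1b, 0x87, 0x7b, 0x87, 0xa5]

→ t0 |9d|a5|de|1b|91|67|87|7b|
→ t1 |de|1b|de|1b|87|7b|87|a5|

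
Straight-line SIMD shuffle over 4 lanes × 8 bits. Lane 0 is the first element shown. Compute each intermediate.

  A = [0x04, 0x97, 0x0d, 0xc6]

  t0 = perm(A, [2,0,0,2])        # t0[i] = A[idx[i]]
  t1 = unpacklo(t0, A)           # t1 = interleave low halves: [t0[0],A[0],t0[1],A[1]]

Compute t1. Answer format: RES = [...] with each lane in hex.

→ t0 |0d|04|04|0d|
→ t1 |0d|04|04|97|

RES = [0x0d, 0x04, 0x04, 0x97]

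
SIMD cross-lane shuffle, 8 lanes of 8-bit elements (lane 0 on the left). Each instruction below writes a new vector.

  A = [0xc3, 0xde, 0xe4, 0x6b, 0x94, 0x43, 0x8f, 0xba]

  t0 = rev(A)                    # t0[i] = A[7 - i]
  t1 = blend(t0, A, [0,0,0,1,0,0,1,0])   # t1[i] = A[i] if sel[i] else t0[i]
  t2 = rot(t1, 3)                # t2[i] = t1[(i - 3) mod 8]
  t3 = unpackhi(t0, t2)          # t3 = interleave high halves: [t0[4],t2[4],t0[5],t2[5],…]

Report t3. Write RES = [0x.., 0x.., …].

RES = [ 0x6b  0x8f  0xe4  0x43  0xde  0x6b  0xc3  0x6b ]

  t0: ba 8f 43 94 6b e4 de c3
  t1: ba 8f 43 6b 6b e4 8f c3
  t2: e4 8f c3 ba 8f 43 6b 6b
  t3: 6b 8f e4 43 de 6b c3 6b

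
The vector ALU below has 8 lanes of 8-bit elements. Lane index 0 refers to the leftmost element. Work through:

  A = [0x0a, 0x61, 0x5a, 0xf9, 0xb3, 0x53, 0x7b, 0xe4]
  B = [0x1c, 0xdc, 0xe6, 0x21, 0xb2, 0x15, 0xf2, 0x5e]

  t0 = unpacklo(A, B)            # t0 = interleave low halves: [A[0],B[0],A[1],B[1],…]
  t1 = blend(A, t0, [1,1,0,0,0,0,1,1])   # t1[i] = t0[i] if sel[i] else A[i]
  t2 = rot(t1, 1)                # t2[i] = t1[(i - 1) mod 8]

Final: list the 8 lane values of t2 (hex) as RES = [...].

  t0: 0a 1c 61 dc 5a e6 f9 21
  t1: 0a 1c 5a f9 b3 53 f9 21
  t2: 21 0a 1c 5a f9 b3 53 f9

RES = [0x21, 0x0a, 0x1c, 0x5a, 0xf9, 0xb3, 0x53, 0xf9]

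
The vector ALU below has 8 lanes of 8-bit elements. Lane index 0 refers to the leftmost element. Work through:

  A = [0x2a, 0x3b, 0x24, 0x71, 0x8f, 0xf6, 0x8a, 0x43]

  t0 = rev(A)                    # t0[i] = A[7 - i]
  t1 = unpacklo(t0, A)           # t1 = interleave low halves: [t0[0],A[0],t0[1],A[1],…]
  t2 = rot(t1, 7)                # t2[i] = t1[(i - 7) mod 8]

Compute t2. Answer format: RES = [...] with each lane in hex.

RES = [0x2a, 0x8a, 0x3b, 0xf6, 0x24, 0x8f, 0x71, 0x43]

→ t0 |43|8a|f6|8f|71|24|3b|2a|
→ t1 |43|2a|8a|3b|f6|24|8f|71|
→ t2 |2a|8a|3b|f6|24|8f|71|43|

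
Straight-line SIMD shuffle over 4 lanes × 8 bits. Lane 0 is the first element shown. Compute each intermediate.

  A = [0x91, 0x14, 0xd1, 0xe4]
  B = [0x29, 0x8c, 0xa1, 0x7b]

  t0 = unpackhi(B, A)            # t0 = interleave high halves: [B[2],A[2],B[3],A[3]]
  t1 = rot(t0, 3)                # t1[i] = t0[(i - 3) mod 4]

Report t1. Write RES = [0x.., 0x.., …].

RES = [ 0xd1  0x7b  0xe4  0xa1 ]

→ t0 |a1|d1|7b|e4|
→ t1 |d1|7b|e4|a1|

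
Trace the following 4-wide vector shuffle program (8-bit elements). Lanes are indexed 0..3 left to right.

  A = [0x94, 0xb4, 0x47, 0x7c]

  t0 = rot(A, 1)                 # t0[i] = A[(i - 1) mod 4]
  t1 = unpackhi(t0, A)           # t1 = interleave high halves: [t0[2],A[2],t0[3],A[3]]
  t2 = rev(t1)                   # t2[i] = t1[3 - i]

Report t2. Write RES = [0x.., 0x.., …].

→ t0 |7c|94|b4|47|
→ t1 |b4|47|47|7c|
→ t2 |7c|47|47|b4|

RES = [0x7c, 0x47, 0x47, 0xb4]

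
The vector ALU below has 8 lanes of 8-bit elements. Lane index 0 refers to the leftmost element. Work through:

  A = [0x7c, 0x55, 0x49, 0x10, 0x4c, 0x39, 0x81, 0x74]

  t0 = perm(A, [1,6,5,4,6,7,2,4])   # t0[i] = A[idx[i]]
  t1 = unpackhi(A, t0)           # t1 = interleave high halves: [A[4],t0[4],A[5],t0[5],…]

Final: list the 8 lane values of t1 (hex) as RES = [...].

t0 = [0x55, 0x81, 0x39, 0x4c, 0x81, 0x74, 0x49, 0x4c]
t1 = [0x4c, 0x81, 0x39, 0x74, 0x81, 0x49, 0x74, 0x4c]

RES = [0x4c, 0x81, 0x39, 0x74, 0x81, 0x49, 0x74, 0x4c]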